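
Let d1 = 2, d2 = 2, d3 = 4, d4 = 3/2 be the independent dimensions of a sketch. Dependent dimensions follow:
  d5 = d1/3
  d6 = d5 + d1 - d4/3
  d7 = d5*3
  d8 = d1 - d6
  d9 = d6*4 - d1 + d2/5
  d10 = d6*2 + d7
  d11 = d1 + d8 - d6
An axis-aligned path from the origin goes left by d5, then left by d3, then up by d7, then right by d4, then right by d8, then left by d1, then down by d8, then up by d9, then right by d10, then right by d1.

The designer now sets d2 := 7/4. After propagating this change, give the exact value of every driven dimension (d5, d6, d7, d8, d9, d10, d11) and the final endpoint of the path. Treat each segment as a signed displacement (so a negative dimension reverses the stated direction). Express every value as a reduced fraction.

d5 = 2/3
d6 = 13/6
d7 = 2
d8 = -1/6
d9 = 421/60
d10 = 19/3
d11 = -1/3
endpoint = (3, 551/60)

Apply edit: d2 := 7/4
  d5 = d1/3 = 2/3
  d6 = d5 + d1 - d4/3 = 13/6
  d7 = d5*3 = 2
  d8 = d1 - d6 = -1/6
  d9 = d6*4 - d1 + d2/5 = 421/60
  d10 = d6*2 + d7 = 19/3
  d11 = d1 + d8 - d6 = -1/3
Walk from origin (0, 0):
  seg 1: left by d5 = 2/3 → (-2/3, 0)
  seg 2: left by d3 = 4 → (-14/3, 0)
  seg 3: up by d7 = 2 → (-14/3, 2)
  seg 4: right by d4 = 3/2 → (-19/6, 2)
  seg 5: right by d8 = -1/6 → (-10/3, 2)
  seg 6: left by d1 = 2 → (-16/3, 2)
  seg 7: down by d8 = -1/6 → (-16/3, 13/6)
  seg 8: up by d9 = 421/60 → (-16/3, 551/60)
  seg 9: right by d10 = 19/3 → (1, 551/60)
  seg 10: right by d1 = 2 → (3, 551/60)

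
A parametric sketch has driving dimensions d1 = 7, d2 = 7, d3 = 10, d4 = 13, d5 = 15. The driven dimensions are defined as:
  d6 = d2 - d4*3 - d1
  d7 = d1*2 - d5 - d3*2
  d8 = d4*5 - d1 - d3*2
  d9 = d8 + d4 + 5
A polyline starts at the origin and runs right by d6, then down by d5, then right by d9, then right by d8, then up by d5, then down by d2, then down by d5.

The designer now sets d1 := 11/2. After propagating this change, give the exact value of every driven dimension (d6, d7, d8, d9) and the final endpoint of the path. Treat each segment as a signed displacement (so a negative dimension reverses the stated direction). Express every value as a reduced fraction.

d6 = -75/2
d7 = -24
d8 = 79/2
d9 = 115/2
endpoint = (119/2, -22)

Apply edit: d1 := 11/2
  d6 = d2 - d4*3 - d1 = -75/2
  d7 = d1*2 - d5 - d3*2 = -24
  d8 = d4*5 - d1 - d3*2 = 79/2
  d9 = d8 + d4 + 5 = 115/2
Walk from origin (0, 0):
  seg 1: right by d6 = -75/2 → (-75/2, 0)
  seg 2: down by d5 = 15 → (-75/2, -15)
  seg 3: right by d9 = 115/2 → (20, -15)
  seg 4: right by d8 = 79/2 → (119/2, -15)
  seg 5: up by d5 = 15 → (119/2, 0)
  seg 6: down by d2 = 7 → (119/2, -7)
  seg 7: down by d5 = 15 → (119/2, -22)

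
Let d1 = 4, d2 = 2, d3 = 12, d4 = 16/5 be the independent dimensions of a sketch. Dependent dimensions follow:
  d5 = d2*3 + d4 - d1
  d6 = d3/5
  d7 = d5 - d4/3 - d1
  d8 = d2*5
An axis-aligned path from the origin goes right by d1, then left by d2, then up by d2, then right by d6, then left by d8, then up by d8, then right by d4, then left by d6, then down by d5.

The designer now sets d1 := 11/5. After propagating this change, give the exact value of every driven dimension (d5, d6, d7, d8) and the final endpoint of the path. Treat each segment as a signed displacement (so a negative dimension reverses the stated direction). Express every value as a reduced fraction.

Apply edit: d1 := 11/5
  d5 = d2*3 + d4 - d1 = 7
  d6 = d3/5 = 12/5
  d7 = d5 - d4/3 - d1 = 56/15
  d8 = d2*5 = 10
Walk from origin (0, 0):
  seg 1: right by d1 = 11/5 → (11/5, 0)
  seg 2: left by d2 = 2 → (1/5, 0)
  seg 3: up by d2 = 2 → (1/5, 2)
  seg 4: right by d6 = 12/5 → (13/5, 2)
  seg 5: left by d8 = 10 → (-37/5, 2)
  seg 6: up by d8 = 10 → (-37/5, 12)
  seg 7: right by d4 = 16/5 → (-21/5, 12)
  seg 8: left by d6 = 12/5 → (-33/5, 12)
  seg 9: down by d5 = 7 → (-33/5, 5)

d5 = 7
d6 = 12/5
d7 = 56/15
d8 = 10
endpoint = (-33/5, 5)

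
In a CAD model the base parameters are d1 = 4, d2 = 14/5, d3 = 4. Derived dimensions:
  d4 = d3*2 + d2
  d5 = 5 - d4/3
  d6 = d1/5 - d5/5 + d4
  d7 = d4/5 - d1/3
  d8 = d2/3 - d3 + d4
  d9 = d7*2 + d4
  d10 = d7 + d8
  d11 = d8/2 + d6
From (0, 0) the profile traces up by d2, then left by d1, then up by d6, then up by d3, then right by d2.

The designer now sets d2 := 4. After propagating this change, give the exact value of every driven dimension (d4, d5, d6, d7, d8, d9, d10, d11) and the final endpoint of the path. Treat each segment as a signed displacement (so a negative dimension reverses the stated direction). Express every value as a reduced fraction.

d4 = 12
d5 = 1
d6 = 63/5
d7 = 16/15
d8 = 28/3
d9 = 212/15
d10 = 52/5
d11 = 259/15
endpoint = (0, 103/5)

Apply edit: d2 := 4
  d4 = d3*2 + d2 = 12
  d5 = 5 - d4/3 = 1
  d6 = d1/5 - d5/5 + d4 = 63/5
  d7 = d4/5 - d1/3 = 16/15
  d8 = d2/3 - d3 + d4 = 28/3
  d9 = d7*2 + d4 = 212/15
  d10 = d7 + d8 = 52/5
  d11 = d8/2 + d6 = 259/15
Walk from origin (0, 0):
  seg 1: up by d2 = 4 → (0, 4)
  seg 2: left by d1 = 4 → (-4, 4)
  seg 3: up by d6 = 63/5 → (-4, 83/5)
  seg 4: up by d3 = 4 → (-4, 103/5)
  seg 5: right by d2 = 4 → (0, 103/5)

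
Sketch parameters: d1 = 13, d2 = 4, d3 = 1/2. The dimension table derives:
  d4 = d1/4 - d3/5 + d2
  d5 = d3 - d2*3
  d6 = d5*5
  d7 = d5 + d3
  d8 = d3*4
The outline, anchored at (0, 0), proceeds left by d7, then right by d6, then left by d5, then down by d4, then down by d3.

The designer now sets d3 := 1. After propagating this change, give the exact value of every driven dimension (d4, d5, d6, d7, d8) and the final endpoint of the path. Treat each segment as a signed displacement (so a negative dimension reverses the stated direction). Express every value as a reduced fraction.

Apply edit: d3 := 1
  d4 = d1/4 - d3/5 + d2 = 141/20
  d5 = d3 - d2*3 = -11
  d6 = d5*5 = -55
  d7 = d5 + d3 = -10
  d8 = d3*4 = 4
Walk from origin (0, 0):
  seg 1: left by d7 = -10 → (10, 0)
  seg 2: right by d6 = -55 → (-45, 0)
  seg 3: left by d5 = -11 → (-34, 0)
  seg 4: down by d4 = 141/20 → (-34, -141/20)
  seg 5: down by d3 = 1 → (-34, -161/20)

d4 = 141/20
d5 = -11
d6 = -55
d7 = -10
d8 = 4
endpoint = (-34, -161/20)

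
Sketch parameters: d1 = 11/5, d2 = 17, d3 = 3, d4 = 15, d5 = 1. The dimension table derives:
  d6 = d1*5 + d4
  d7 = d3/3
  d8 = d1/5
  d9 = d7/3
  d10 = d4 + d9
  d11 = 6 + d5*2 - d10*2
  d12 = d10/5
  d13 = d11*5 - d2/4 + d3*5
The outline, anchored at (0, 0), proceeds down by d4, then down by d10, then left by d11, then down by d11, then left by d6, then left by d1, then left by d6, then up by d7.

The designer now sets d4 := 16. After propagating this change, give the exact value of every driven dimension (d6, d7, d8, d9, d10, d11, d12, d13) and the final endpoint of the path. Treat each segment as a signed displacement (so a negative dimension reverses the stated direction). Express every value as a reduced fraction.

d6 = 27
d7 = 1
d8 = 11/25
d9 = 1/3
d10 = 49/3
d11 = -74/3
d12 = 49/15
d13 = -1351/12
endpoint = (-473/15, -20/3)

Apply edit: d4 := 16
  d6 = d1*5 + d4 = 27
  d7 = d3/3 = 1
  d8 = d1/5 = 11/25
  d9 = d7/3 = 1/3
  d10 = d4 + d9 = 49/3
  d11 = 6 + d5*2 - d10*2 = -74/3
  d12 = d10/5 = 49/15
  d13 = d11*5 - d2/4 + d3*5 = -1351/12
Walk from origin (0, 0):
  seg 1: down by d4 = 16 → (0, -16)
  seg 2: down by d10 = 49/3 → (0, -97/3)
  seg 3: left by d11 = -74/3 → (74/3, -97/3)
  seg 4: down by d11 = -74/3 → (74/3, -23/3)
  seg 5: left by d6 = 27 → (-7/3, -23/3)
  seg 6: left by d1 = 11/5 → (-68/15, -23/3)
  seg 7: left by d6 = 27 → (-473/15, -23/3)
  seg 8: up by d7 = 1 → (-473/15, -20/3)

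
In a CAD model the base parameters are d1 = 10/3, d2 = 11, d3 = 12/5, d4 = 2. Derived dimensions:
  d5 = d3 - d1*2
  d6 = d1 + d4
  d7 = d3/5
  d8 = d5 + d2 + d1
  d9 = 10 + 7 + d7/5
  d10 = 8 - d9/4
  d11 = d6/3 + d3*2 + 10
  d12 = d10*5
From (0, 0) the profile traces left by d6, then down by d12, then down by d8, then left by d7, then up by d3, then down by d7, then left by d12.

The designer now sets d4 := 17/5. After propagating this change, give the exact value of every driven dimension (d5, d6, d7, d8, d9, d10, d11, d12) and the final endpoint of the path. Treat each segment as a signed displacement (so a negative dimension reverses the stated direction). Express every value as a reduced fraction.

Apply edit: d4 := 17/5
  d5 = d3 - d1*2 = -64/15
  d6 = d1 + d4 = 101/15
  d7 = d3/5 = 12/25
  d8 = d5 + d2 + d1 = 151/15
  d9 = 10 + 7 + d7/5 = 2137/125
  d10 = 8 - d9/4 = 1863/500
  d11 = d6/3 + d3*2 + 10 = 767/45
  d12 = d10*5 = 1863/100
Walk from origin (0, 0):
  seg 1: left by d6 = 101/15 → (-101/15, 0)
  seg 2: down by d12 = 1863/100 → (-101/15, -1863/100)
  seg 3: down by d8 = 151/15 → (-101/15, -8609/300)
  seg 4: left by d7 = 12/25 → (-541/75, -8609/300)
  seg 5: up by d3 = 12/5 → (-541/75, -7889/300)
  seg 6: down by d7 = 12/25 → (-541/75, -8033/300)
  seg 7: left by d12 = 1863/100 → (-7753/300, -8033/300)

d5 = -64/15
d6 = 101/15
d7 = 12/25
d8 = 151/15
d9 = 2137/125
d10 = 1863/500
d11 = 767/45
d12 = 1863/100
endpoint = (-7753/300, -8033/300)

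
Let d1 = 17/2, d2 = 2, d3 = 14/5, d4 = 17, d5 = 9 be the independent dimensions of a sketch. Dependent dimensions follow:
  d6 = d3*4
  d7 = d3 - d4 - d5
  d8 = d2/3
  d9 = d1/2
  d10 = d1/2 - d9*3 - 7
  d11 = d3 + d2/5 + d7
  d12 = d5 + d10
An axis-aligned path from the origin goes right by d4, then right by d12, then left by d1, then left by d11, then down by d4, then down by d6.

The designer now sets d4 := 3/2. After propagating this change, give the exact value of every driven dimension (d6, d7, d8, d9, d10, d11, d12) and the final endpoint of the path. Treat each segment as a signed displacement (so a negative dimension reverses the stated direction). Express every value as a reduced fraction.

d6 = 56/5
d7 = -77/10
d8 = 2/3
d9 = 17/4
d10 = -31/2
d11 = -9/2
d12 = -13/2
endpoint = (-9, -127/10)

Apply edit: d4 := 3/2
  d6 = d3*4 = 56/5
  d7 = d3 - d4 - d5 = -77/10
  d8 = d2/3 = 2/3
  d9 = d1/2 = 17/4
  d10 = d1/2 - d9*3 - 7 = -31/2
  d11 = d3 + d2/5 + d7 = -9/2
  d12 = d5 + d10 = -13/2
Walk from origin (0, 0):
  seg 1: right by d4 = 3/2 → (3/2, 0)
  seg 2: right by d12 = -13/2 → (-5, 0)
  seg 3: left by d1 = 17/2 → (-27/2, 0)
  seg 4: left by d11 = -9/2 → (-9, 0)
  seg 5: down by d4 = 3/2 → (-9, -3/2)
  seg 6: down by d6 = 56/5 → (-9, -127/10)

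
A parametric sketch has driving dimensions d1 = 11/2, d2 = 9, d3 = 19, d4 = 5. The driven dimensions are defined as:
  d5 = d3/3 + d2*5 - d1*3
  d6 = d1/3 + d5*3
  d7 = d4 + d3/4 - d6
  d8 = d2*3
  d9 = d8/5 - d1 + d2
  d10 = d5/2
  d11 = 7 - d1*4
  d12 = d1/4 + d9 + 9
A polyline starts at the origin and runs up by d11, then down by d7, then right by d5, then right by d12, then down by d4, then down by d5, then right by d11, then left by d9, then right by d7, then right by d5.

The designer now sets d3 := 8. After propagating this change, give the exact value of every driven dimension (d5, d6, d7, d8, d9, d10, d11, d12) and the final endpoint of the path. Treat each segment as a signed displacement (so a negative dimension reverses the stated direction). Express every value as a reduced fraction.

Apply edit: d3 := 8
  d5 = d3/3 + d2*5 - d1*3 = 187/6
  d6 = d1/3 + d5*3 = 286/3
  d7 = d4 + d3/4 - d6 = -265/3
  d8 = d2*3 = 27
  d9 = d8/5 - d1 + d2 = 89/10
  d10 = d5/2 = 187/12
  d11 = 7 - d1*4 = -15
  d12 = d1/4 + d9 + 9 = 771/40
Walk from origin (0, 0):
  seg 1: up by d11 = -15 → (0, -15)
  seg 2: down by d7 = -265/3 → (0, 220/3)
  seg 3: right by d5 = 187/6 → (187/6, 220/3)
  seg 4: right by d12 = 771/40 → (6053/120, 220/3)
  seg 5: down by d4 = 5 → (6053/120, 205/3)
  seg 6: down by d5 = 187/6 → (6053/120, 223/6)
  seg 7: right by d11 = -15 → (4253/120, 223/6)
  seg 8: left by d9 = 89/10 → (637/24, 223/6)
  seg 9: right by d7 = -265/3 → (-1483/24, 223/6)
  seg 10: right by d5 = 187/6 → (-245/8, 223/6)

d5 = 187/6
d6 = 286/3
d7 = -265/3
d8 = 27
d9 = 89/10
d10 = 187/12
d11 = -15
d12 = 771/40
endpoint = (-245/8, 223/6)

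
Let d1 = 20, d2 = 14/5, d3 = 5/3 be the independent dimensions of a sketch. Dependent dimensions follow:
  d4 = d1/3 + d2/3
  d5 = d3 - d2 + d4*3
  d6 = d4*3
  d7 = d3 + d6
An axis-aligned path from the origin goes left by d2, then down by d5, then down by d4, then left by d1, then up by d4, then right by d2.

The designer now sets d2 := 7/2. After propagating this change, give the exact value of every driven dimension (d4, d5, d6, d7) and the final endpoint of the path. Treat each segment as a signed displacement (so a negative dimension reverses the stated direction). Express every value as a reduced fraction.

d4 = 47/6
d5 = 65/3
d6 = 47/2
d7 = 151/6
endpoint = (-20, -65/3)

Apply edit: d2 := 7/2
  d4 = d1/3 + d2/3 = 47/6
  d5 = d3 - d2 + d4*3 = 65/3
  d6 = d4*3 = 47/2
  d7 = d3 + d6 = 151/6
Walk from origin (0, 0):
  seg 1: left by d2 = 7/2 → (-7/2, 0)
  seg 2: down by d5 = 65/3 → (-7/2, -65/3)
  seg 3: down by d4 = 47/6 → (-7/2, -59/2)
  seg 4: left by d1 = 20 → (-47/2, -59/2)
  seg 5: up by d4 = 47/6 → (-47/2, -65/3)
  seg 6: right by d2 = 7/2 → (-20, -65/3)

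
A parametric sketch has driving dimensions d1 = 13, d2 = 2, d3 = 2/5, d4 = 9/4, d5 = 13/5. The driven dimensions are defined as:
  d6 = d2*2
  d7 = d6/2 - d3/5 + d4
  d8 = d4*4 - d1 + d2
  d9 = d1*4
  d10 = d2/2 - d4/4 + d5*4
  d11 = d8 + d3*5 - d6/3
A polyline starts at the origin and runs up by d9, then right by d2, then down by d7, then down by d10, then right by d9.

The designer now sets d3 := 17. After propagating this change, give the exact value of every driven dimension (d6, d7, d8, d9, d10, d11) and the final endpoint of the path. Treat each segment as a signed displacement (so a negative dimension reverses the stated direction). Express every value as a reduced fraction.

d6 = 4
d7 = 17/20
d8 = -2
d9 = 52
d10 = 867/80
d11 = 245/3
endpoint = (54, 645/16)

Apply edit: d3 := 17
  d6 = d2*2 = 4
  d7 = d6/2 - d3/5 + d4 = 17/20
  d8 = d4*4 - d1 + d2 = -2
  d9 = d1*4 = 52
  d10 = d2/2 - d4/4 + d5*4 = 867/80
  d11 = d8 + d3*5 - d6/3 = 245/3
Walk from origin (0, 0):
  seg 1: up by d9 = 52 → (0, 52)
  seg 2: right by d2 = 2 → (2, 52)
  seg 3: down by d7 = 17/20 → (2, 1023/20)
  seg 4: down by d10 = 867/80 → (2, 645/16)
  seg 5: right by d9 = 52 → (54, 645/16)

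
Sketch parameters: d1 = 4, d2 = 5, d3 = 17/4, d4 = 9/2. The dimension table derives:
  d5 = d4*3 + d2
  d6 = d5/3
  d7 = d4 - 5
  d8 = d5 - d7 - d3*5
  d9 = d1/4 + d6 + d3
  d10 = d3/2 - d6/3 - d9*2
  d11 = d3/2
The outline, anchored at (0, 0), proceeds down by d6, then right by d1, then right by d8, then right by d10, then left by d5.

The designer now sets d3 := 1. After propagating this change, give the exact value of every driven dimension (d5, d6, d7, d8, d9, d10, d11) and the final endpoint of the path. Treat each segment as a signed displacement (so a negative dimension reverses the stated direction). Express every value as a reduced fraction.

Apply edit: d3 := 1
  d5 = d4*3 + d2 = 37/2
  d6 = d5/3 = 37/6
  d7 = d4 - 5 = -1/2
  d8 = d5 - d7 - d3*5 = 14
  d9 = d1/4 + d6 + d3 = 49/6
  d10 = d3/2 - d6/3 - d9*2 = -161/9
  d11 = d3/2 = 1/2
Walk from origin (0, 0):
  seg 1: down by d6 = 37/6 → (0, -37/6)
  seg 2: right by d1 = 4 → (4, -37/6)
  seg 3: right by d8 = 14 → (18, -37/6)
  seg 4: right by d10 = -161/9 → (1/9, -37/6)
  seg 5: left by d5 = 37/2 → (-331/18, -37/6)

d5 = 37/2
d6 = 37/6
d7 = -1/2
d8 = 14
d9 = 49/6
d10 = -161/9
d11 = 1/2
endpoint = (-331/18, -37/6)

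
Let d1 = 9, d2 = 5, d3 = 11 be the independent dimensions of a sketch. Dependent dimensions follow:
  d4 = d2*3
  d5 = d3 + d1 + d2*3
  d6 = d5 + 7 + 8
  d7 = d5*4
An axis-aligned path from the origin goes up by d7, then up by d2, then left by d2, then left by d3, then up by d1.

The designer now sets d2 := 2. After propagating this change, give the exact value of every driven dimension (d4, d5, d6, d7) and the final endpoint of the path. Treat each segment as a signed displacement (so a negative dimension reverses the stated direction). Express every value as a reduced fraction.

Apply edit: d2 := 2
  d4 = d2*3 = 6
  d5 = d3 + d1 + d2*3 = 26
  d6 = d5 + 7 + 8 = 41
  d7 = d5*4 = 104
Walk from origin (0, 0):
  seg 1: up by d7 = 104 → (0, 104)
  seg 2: up by d2 = 2 → (0, 106)
  seg 3: left by d2 = 2 → (-2, 106)
  seg 4: left by d3 = 11 → (-13, 106)
  seg 5: up by d1 = 9 → (-13, 115)

d4 = 6
d5 = 26
d6 = 41
d7 = 104
endpoint = (-13, 115)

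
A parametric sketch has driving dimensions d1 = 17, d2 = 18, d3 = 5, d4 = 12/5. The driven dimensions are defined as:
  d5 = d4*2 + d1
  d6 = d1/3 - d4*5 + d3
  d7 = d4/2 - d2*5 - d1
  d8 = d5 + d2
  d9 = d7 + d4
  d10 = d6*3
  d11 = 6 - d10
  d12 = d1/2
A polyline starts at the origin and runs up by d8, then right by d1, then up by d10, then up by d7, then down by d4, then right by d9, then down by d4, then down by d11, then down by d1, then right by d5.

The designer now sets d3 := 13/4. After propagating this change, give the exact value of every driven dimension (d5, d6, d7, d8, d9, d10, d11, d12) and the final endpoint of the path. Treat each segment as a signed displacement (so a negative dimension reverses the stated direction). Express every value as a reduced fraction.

d5 = 109/5
d6 = -37/12
d7 = -529/5
d8 = 199/5
d9 = -517/5
d10 = -37/4
d11 = 61/4
d12 = 17/2
endpoint = (-323/5, -1123/10)

Apply edit: d3 := 13/4
  d5 = d4*2 + d1 = 109/5
  d6 = d1/3 - d4*5 + d3 = -37/12
  d7 = d4/2 - d2*5 - d1 = -529/5
  d8 = d5 + d2 = 199/5
  d9 = d7 + d4 = -517/5
  d10 = d6*3 = -37/4
  d11 = 6 - d10 = 61/4
  d12 = d1/2 = 17/2
Walk from origin (0, 0):
  seg 1: up by d8 = 199/5 → (0, 199/5)
  seg 2: right by d1 = 17 → (17, 199/5)
  seg 3: up by d10 = -37/4 → (17, 611/20)
  seg 4: up by d7 = -529/5 → (17, -301/4)
  seg 5: down by d4 = 12/5 → (17, -1553/20)
  seg 6: right by d9 = -517/5 → (-432/5, -1553/20)
  seg 7: down by d4 = 12/5 → (-432/5, -1601/20)
  seg 8: down by d11 = 61/4 → (-432/5, -953/10)
  seg 9: down by d1 = 17 → (-432/5, -1123/10)
  seg 10: right by d5 = 109/5 → (-323/5, -1123/10)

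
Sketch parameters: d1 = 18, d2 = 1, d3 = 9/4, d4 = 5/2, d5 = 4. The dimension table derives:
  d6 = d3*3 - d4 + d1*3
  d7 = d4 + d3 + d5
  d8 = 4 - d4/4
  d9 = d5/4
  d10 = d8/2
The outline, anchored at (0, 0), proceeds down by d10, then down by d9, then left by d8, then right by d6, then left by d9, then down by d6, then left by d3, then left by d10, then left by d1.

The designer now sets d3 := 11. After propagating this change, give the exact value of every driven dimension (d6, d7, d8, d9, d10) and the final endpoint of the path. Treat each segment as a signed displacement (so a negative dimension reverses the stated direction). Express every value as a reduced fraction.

d6 = 169/2
d7 = 35/2
d8 = 27/8
d9 = 1
d10 = 27/16
endpoint = (791/16, -1395/16)

Apply edit: d3 := 11
  d6 = d3*3 - d4 + d1*3 = 169/2
  d7 = d4 + d3 + d5 = 35/2
  d8 = 4 - d4/4 = 27/8
  d9 = d5/4 = 1
  d10 = d8/2 = 27/16
Walk from origin (0, 0):
  seg 1: down by d10 = 27/16 → (0, -27/16)
  seg 2: down by d9 = 1 → (0, -43/16)
  seg 3: left by d8 = 27/8 → (-27/8, -43/16)
  seg 4: right by d6 = 169/2 → (649/8, -43/16)
  seg 5: left by d9 = 1 → (641/8, -43/16)
  seg 6: down by d6 = 169/2 → (641/8, -1395/16)
  seg 7: left by d3 = 11 → (553/8, -1395/16)
  seg 8: left by d10 = 27/16 → (1079/16, -1395/16)
  seg 9: left by d1 = 18 → (791/16, -1395/16)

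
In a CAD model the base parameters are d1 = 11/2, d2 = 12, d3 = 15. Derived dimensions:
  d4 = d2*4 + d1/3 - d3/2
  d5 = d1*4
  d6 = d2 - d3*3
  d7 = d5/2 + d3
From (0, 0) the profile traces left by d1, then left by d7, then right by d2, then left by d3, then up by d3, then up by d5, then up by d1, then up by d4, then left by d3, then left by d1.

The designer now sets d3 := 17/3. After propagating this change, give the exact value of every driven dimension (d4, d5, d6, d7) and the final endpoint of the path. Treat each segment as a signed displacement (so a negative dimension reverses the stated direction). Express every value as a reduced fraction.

Apply edit: d3 := 17/3
  d4 = d2*4 + d1/3 - d3/2 = 47
  d5 = d1*4 = 22
  d6 = d2 - d3*3 = -5
  d7 = d5/2 + d3 = 50/3
Walk from origin (0, 0):
  seg 1: left by d1 = 11/2 → (-11/2, 0)
  seg 2: left by d7 = 50/3 → (-133/6, 0)
  seg 3: right by d2 = 12 → (-61/6, 0)
  seg 4: left by d3 = 17/3 → (-95/6, 0)
  seg 5: up by d3 = 17/3 → (-95/6, 17/3)
  seg 6: up by d5 = 22 → (-95/6, 83/3)
  seg 7: up by d1 = 11/2 → (-95/6, 199/6)
  seg 8: up by d4 = 47 → (-95/6, 481/6)
  seg 9: left by d3 = 17/3 → (-43/2, 481/6)
  seg 10: left by d1 = 11/2 → (-27, 481/6)

d4 = 47
d5 = 22
d6 = -5
d7 = 50/3
endpoint = (-27, 481/6)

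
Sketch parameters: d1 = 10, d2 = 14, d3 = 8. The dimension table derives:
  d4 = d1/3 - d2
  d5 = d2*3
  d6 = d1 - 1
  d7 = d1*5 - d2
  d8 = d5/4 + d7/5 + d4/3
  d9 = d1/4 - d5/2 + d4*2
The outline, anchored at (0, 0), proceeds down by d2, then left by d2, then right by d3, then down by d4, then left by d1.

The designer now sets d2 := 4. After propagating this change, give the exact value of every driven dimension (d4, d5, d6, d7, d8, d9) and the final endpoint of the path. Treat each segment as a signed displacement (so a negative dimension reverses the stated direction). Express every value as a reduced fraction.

Apply edit: d2 := 4
  d4 = d1/3 - d2 = -2/3
  d5 = d2*3 = 12
  d6 = d1 - 1 = 9
  d7 = d1*5 - d2 = 46
  d8 = d5/4 + d7/5 + d4/3 = 539/45
  d9 = d1/4 - d5/2 + d4*2 = -29/6
Walk from origin (0, 0):
  seg 1: down by d2 = 4 → (0, -4)
  seg 2: left by d2 = 4 → (-4, -4)
  seg 3: right by d3 = 8 → (4, -4)
  seg 4: down by d4 = -2/3 → (4, -10/3)
  seg 5: left by d1 = 10 → (-6, -10/3)

d4 = -2/3
d5 = 12
d6 = 9
d7 = 46
d8 = 539/45
d9 = -29/6
endpoint = (-6, -10/3)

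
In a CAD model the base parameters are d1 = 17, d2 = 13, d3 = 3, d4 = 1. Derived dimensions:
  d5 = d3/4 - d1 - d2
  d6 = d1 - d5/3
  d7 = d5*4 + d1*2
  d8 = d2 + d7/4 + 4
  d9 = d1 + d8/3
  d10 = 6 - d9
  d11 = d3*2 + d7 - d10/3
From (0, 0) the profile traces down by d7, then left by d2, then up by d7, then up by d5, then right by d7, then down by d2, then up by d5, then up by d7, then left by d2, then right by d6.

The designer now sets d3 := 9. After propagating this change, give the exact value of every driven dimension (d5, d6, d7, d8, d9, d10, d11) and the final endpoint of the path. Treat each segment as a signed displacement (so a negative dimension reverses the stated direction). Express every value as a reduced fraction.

d5 = -111/4
d6 = 105/4
d7 = -77
d8 = -9/4
d9 = 65/4
d10 = -41/4
d11 = -667/12
endpoint = (-307/4, -291/2)

Apply edit: d3 := 9
  d5 = d3/4 - d1 - d2 = -111/4
  d6 = d1 - d5/3 = 105/4
  d7 = d5*4 + d1*2 = -77
  d8 = d2 + d7/4 + 4 = -9/4
  d9 = d1 + d8/3 = 65/4
  d10 = 6 - d9 = -41/4
  d11 = d3*2 + d7 - d10/3 = -667/12
Walk from origin (0, 0):
  seg 1: down by d7 = -77 → (0, 77)
  seg 2: left by d2 = 13 → (-13, 77)
  seg 3: up by d7 = -77 → (-13, 0)
  seg 4: up by d5 = -111/4 → (-13, -111/4)
  seg 5: right by d7 = -77 → (-90, -111/4)
  seg 6: down by d2 = 13 → (-90, -163/4)
  seg 7: up by d5 = -111/4 → (-90, -137/2)
  seg 8: up by d7 = -77 → (-90, -291/2)
  seg 9: left by d2 = 13 → (-103, -291/2)
  seg 10: right by d6 = 105/4 → (-307/4, -291/2)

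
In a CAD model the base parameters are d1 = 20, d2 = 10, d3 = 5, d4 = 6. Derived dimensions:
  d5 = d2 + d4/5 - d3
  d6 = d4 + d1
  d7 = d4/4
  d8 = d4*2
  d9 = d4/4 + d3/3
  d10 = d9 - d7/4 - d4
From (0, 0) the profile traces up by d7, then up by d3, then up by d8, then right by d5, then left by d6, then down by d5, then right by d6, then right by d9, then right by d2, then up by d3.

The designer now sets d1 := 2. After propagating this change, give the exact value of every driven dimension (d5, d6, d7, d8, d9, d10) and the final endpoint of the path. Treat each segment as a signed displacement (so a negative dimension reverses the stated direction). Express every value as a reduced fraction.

Apply edit: d1 := 2
  d5 = d2 + d4/5 - d3 = 31/5
  d6 = d4 + d1 = 8
  d7 = d4/4 = 3/2
  d8 = d4*2 = 12
  d9 = d4/4 + d3/3 = 19/6
  d10 = d9 - d7/4 - d4 = -77/24
Walk from origin (0, 0):
  seg 1: up by d7 = 3/2 → (0, 3/2)
  seg 2: up by d3 = 5 → (0, 13/2)
  seg 3: up by d8 = 12 → (0, 37/2)
  seg 4: right by d5 = 31/5 → (31/5, 37/2)
  seg 5: left by d6 = 8 → (-9/5, 37/2)
  seg 6: down by d5 = 31/5 → (-9/5, 123/10)
  seg 7: right by d6 = 8 → (31/5, 123/10)
  seg 8: right by d9 = 19/6 → (281/30, 123/10)
  seg 9: right by d2 = 10 → (581/30, 123/10)
  seg 10: up by d3 = 5 → (581/30, 173/10)

d5 = 31/5
d6 = 8
d7 = 3/2
d8 = 12
d9 = 19/6
d10 = -77/24
endpoint = (581/30, 173/10)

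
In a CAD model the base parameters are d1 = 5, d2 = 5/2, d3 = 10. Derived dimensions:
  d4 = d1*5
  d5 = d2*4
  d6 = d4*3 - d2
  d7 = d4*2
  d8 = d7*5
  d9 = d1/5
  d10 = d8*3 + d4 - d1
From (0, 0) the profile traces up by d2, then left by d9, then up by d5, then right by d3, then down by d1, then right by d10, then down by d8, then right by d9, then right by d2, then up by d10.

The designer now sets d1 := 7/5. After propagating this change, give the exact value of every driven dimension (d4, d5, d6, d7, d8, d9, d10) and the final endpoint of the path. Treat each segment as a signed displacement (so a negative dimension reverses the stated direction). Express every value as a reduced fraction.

d4 = 7
d5 = 10
d6 = 37/2
d7 = 14
d8 = 70
d9 = 7/25
d10 = 1078/5
endpoint = (2281/10, 1567/10)

Apply edit: d1 := 7/5
  d4 = d1*5 = 7
  d5 = d2*4 = 10
  d6 = d4*3 - d2 = 37/2
  d7 = d4*2 = 14
  d8 = d7*5 = 70
  d9 = d1/5 = 7/25
  d10 = d8*3 + d4 - d1 = 1078/5
Walk from origin (0, 0):
  seg 1: up by d2 = 5/2 → (0, 5/2)
  seg 2: left by d9 = 7/25 → (-7/25, 5/2)
  seg 3: up by d5 = 10 → (-7/25, 25/2)
  seg 4: right by d3 = 10 → (243/25, 25/2)
  seg 5: down by d1 = 7/5 → (243/25, 111/10)
  seg 6: right by d10 = 1078/5 → (5633/25, 111/10)
  seg 7: down by d8 = 70 → (5633/25, -589/10)
  seg 8: right by d9 = 7/25 → (1128/5, -589/10)
  seg 9: right by d2 = 5/2 → (2281/10, -589/10)
  seg 10: up by d10 = 1078/5 → (2281/10, 1567/10)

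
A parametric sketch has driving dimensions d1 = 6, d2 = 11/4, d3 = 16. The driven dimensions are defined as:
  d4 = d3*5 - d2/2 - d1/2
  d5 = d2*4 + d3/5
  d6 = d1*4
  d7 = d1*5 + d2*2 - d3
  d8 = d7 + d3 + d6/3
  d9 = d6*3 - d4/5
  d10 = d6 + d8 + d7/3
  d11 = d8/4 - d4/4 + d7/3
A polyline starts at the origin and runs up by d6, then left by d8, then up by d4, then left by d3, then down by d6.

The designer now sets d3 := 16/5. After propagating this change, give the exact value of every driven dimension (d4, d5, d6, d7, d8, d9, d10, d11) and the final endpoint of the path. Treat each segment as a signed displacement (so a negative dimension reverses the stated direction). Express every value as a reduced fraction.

d4 = 93/8
d5 = 291/25
d6 = 24
d7 = 323/10
d8 = 87/2
d9 = 2787/40
d10 = 1174/15
d11 = 8993/480
endpoint = (-467/10, 93/8)

Apply edit: d3 := 16/5
  d4 = d3*5 - d2/2 - d1/2 = 93/8
  d5 = d2*4 + d3/5 = 291/25
  d6 = d1*4 = 24
  d7 = d1*5 + d2*2 - d3 = 323/10
  d8 = d7 + d3 + d6/3 = 87/2
  d9 = d6*3 - d4/5 = 2787/40
  d10 = d6 + d8 + d7/3 = 1174/15
  d11 = d8/4 - d4/4 + d7/3 = 8993/480
Walk from origin (0, 0):
  seg 1: up by d6 = 24 → (0, 24)
  seg 2: left by d8 = 87/2 → (-87/2, 24)
  seg 3: up by d4 = 93/8 → (-87/2, 285/8)
  seg 4: left by d3 = 16/5 → (-467/10, 285/8)
  seg 5: down by d6 = 24 → (-467/10, 93/8)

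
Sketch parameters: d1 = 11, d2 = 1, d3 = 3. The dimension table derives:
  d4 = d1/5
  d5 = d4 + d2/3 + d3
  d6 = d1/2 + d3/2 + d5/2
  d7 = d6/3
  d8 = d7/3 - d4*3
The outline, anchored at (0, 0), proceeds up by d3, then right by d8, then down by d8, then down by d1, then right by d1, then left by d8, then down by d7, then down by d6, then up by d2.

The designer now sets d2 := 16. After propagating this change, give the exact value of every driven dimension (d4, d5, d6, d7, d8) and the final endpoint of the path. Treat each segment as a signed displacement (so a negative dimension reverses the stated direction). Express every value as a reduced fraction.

Apply edit: d2 := 16
  d4 = d1/5 = 11/5
  d5 = d4 + d2/3 + d3 = 158/15
  d6 = d1/2 + d3/2 + d5/2 = 184/15
  d7 = d6/3 = 184/45
  d8 = d7/3 - d4*3 = -707/135
Walk from origin (0, 0):
  seg 1: up by d3 = 3 → (0, 3)
  seg 2: right by d8 = -707/135 → (-707/135, 3)
  seg 3: down by d8 = -707/135 → (-707/135, 1112/135)
  seg 4: down by d1 = 11 → (-707/135, -373/135)
  seg 5: right by d1 = 11 → (778/135, -373/135)
  seg 6: left by d8 = -707/135 → (11, -373/135)
  seg 7: down by d7 = 184/45 → (11, -185/27)
  seg 8: down by d6 = 184/15 → (11, -2581/135)
  seg 9: up by d2 = 16 → (11, -421/135)

d4 = 11/5
d5 = 158/15
d6 = 184/15
d7 = 184/45
d8 = -707/135
endpoint = (11, -421/135)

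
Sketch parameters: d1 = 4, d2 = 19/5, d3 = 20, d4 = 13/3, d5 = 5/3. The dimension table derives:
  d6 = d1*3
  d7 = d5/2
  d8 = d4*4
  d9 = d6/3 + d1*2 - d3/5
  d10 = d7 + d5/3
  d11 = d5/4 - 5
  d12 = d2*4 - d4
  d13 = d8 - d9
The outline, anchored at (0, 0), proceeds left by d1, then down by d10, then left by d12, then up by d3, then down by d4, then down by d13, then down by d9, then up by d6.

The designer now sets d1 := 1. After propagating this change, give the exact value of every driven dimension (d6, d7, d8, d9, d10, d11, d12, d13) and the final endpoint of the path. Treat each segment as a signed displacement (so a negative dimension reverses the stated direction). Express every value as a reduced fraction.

Apply edit: d1 := 1
  d6 = d1*3 = 3
  d7 = d5/2 = 5/6
  d8 = d4*4 = 52/3
  d9 = d6/3 + d1*2 - d3/5 = -1
  d10 = d7 + d5/3 = 25/18
  d11 = d5/4 - 5 = -55/12
  d12 = d2*4 - d4 = 163/15
  d13 = d8 - d9 = 55/3
Walk from origin (0, 0):
  seg 1: left by d1 = 1 → (-1, 0)
  seg 2: down by d10 = 25/18 → (-1, -25/18)
  seg 3: left by d12 = 163/15 → (-178/15, -25/18)
  seg 4: up by d3 = 20 → (-178/15, 335/18)
  seg 5: down by d4 = 13/3 → (-178/15, 257/18)
  seg 6: down by d13 = 55/3 → (-178/15, -73/18)
  seg 7: down by d9 = -1 → (-178/15, -55/18)
  seg 8: up by d6 = 3 → (-178/15, -1/18)

d6 = 3
d7 = 5/6
d8 = 52/3
d9 = -1
d10 = 25/18
d11 = -55/12
d12 = 163/15
d13 = 55/3
endpoint = (-178/15, -1/18)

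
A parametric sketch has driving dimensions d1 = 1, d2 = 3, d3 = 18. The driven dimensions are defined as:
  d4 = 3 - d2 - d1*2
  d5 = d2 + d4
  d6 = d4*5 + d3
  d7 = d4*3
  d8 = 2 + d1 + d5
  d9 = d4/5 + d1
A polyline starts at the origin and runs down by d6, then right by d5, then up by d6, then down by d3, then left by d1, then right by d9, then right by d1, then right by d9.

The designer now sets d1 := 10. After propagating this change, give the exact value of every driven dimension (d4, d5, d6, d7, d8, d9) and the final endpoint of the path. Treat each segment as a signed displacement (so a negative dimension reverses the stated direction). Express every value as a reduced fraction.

Apply edit: d1 := 10
  d4 = 3 - d2 - d1*2 = -20
  d5 = d2 + d4 = -17
  d6 = d4*5 + d3 = -82
  d7 = d4*3 = -60
  d8 = 2 + d1 + d5 = -5
  d9 = d4/5 + d1 = 6
Walk from origin (0, 0):
  seg 1: down by d6 = -82 → (0, 82)
  seg 2: right by d5 = -17 → (-17, 82)
  seg 3: up by d6 = -82 → (-17, 0)
  seg 4: down by d3 = 18 → (-17, -18)
  seg 5: left by d1 = 10 → (-27, -18)
  seg 6: right by d9 = 6 → (-21, -18)
  seg 7: right by d1 = 10 → (-11, -18)
  seg 8: right by d9 = 6 → (-5, -18)

d4 = -20
d5 = -17
d6 = -82
d7 = -60
d8 = -5
d9 = 6
endpoint = (-5, -18)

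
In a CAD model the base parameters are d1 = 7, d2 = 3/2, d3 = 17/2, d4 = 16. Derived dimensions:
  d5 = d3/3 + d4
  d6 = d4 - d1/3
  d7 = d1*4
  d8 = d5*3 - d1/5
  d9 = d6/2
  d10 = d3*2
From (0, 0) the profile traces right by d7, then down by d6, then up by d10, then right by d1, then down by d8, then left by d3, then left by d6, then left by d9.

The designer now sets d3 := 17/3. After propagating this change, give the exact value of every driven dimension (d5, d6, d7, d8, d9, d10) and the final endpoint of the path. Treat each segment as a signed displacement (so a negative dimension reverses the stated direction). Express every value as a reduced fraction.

Apply edit: d3 := 17/3
  d5 = d3/3 + d4 = 161/9
  d6 = d4 - d1/3 = 41/3
  d7 = d1*4 = 28
  d8 = d5*3 - d1/5 = 784/15
  d9 = d6/2 = 41/6
  d10 = d3*2 = 34/3
Walk from origin (0, 0):
  seg 1: right by d7 = 28 → (28, 0)
  seg 2: down by d6 = 41/3 → (28, -41/3)
  seg 3: up by d10 = 34/3 → (28, -7/3)
  seg 4: right by d1 = 7 → (35, -7/3)
  seg 5: down by d8 = 784/15 → (35, -273/5)
  seg 6: left by d3 = 17/3 → (88/3, -273/5)
  seg 7: left by d6 = 41/3 → (47/3, -273/5)
  seg 8: left by d9 = 41/6 → (53/6, -273/5)

d5 = 161/9
d6 = 41/3
d7 = 28
d8 = 784/15
d9 = 41/6
d10 = 34/3
endpoint = (53/6, -273/5)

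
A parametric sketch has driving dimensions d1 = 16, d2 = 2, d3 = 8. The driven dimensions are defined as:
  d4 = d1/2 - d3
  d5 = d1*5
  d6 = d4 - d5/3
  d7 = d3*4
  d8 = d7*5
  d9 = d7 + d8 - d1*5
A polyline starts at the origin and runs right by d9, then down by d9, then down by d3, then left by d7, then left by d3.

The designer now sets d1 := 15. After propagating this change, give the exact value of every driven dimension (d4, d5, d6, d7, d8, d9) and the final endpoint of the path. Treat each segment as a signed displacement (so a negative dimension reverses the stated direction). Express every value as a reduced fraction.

Apply edit: d1 := 15
  d4 = d1/2 - d3 = -1/2
  d5 = d1*5 = 75
  d6 = d4 - d5/3 = -51/2
  d7 = d3*4 = 32
  d8 = d7*5 = 160
  d9 = d7 + d8 - d1*5 = 117
Walk from origin (0, 0):
  seg 1: right by d9 = 117 → (117, 0)
  seg 2: down by d9 = 117 → (117, -117)
  seg 3: down by d3 = 8 → (117, -125)
  seg 4: left by d7 = 32 → (85, -125)
  seg 5: left by d3 = 8 → (77, -125)

d4 = -1/2
d5 = 75
d6 = -51/2
d7 = 32
d8 = 160
d9 = 117
endpoint = (77, -125)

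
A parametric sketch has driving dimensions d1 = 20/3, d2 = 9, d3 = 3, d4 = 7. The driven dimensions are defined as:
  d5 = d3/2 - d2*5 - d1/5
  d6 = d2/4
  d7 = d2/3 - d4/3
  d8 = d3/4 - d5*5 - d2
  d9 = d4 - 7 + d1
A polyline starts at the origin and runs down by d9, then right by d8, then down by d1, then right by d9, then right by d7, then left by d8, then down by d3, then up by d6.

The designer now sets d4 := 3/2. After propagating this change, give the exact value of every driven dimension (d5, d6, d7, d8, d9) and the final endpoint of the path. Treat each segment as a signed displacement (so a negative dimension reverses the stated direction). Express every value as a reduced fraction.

Apply edit: d4 := 3/2
  d5 = d3/2 - d2*5 - d1/5 = -269/6
  d6 = d2/4 = 9/4
  d7 = d2/3 - d4/3 = 5/2
  d8 = d3/4 - d5*5 - d2 = 2591/12
  d9 = d4 - 7 + d1 = 7/6
Walk from origin (0, 0):
  seg 1: down by d9 = 7/6 → (0, -7/6)
  seg 2: right by d8 = 2591/12 → (2591/12, -7/6)
  seg 3: down by d1 = 20/3 → (2591/12, -47/6)
  seg 4: right by d9 = 7/6 → (2605/12, -47/6)
  seg 5: right by d7 = 5/2 → (2635/12, -47/6)
  seg 6: left by d8 = 2591/12 → (11/3, -47/6)
  seg 7: down by d3 = 3 → (11/3, -65/6)
  seg 8: up by d6 = 9/4 → (11/3, -103/12)

d5 = -269/6
d6 = 9/4
d7 = 5/2
d8 = 2591/12
d9 = 7/6
endpoint = (11/3, -103/12)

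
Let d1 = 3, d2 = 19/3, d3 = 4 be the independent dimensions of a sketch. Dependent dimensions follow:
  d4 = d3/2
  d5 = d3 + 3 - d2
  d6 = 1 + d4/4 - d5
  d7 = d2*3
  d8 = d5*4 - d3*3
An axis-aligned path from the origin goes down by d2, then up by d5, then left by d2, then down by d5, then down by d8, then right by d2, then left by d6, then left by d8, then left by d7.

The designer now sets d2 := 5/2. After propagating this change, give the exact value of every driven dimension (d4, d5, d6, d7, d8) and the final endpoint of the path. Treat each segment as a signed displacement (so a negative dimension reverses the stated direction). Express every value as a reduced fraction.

d4 = 2
d5 = 9/2
d6 = -3
d7 = 15/2
d8 = 6
endpoint = (-21/2, -17/2)

Apply edit: d2 := 5/2
  d4 = d3/2 = 2
  d5 = d3 + 3 - d2 = 9/2
  d6 = 1 + d4/4 - d5 = -3
  d7 = d2*3 = 15/2
  d8 = d5*4 - d3*3 = 6
Walk from origin (0, 0):
  seg 1: down by d2 = 5/2 → (0, -5/2)
  seg 2: up by d5 = 9/2 → (0, 2)
  seg 3: left by d2 = 5/2 → (-5/2, 2)
  seg 4: down by d5 = 9/2 → (-5/2, -5/2)
  seg 5: down by d8 = 6 → (-5/2, -17/2)
  seg 6: right by d2 = 5/2 → (0, -17/2)
  seg 7: left by d6 = -3 → (3, -17/2)
  seg 8: left by d8 = 6 → (-3, -17/2)
  seg 9: left by d7 = 15/2 → (-21/2, -17/2)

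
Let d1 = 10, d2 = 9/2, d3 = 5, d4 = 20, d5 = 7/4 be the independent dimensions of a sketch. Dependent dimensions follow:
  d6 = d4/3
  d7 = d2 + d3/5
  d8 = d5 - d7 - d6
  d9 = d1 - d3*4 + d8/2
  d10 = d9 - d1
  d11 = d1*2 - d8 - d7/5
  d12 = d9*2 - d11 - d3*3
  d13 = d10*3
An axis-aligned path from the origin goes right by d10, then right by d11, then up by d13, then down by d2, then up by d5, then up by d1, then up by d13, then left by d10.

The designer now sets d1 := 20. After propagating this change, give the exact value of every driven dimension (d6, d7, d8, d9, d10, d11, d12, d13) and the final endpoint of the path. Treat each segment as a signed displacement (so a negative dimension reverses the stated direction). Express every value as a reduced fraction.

d6 = 20/3
d7 = 11/2
d8 = -125/12
d9 = -125/24
d10 = -605/24
d11 = 2959/60
d12 = -1121/15
d13 = -605/8
endpoint = (2959/60, -134)

Apply edit: d1 := 20
  d6 = d4/3 = 20/3
  d7 = d2 + d3/5 = 11/2
  d8 = d5 - d7 - d6 = -125/12
  d9 = d1 - d3*4 + d8/2 = -125/24
  d10 = d9 - d1 = -605/24
  d11 = d1*2 - d8 - d7/5 = 2959/60
  d12 = d9*2 - d11 - d3*3 = -1121/15
  d13 = d10*3 = -605/8
Walk from origin (0, 0):
  seg 1: right by d10 = -605/24 → (-605/24, 0)
  seg 2: right by d11 = 2959/60 → (2893/120, 0)
  seg 3: up by d13 = -605/8 → (2893/120, -605/8)
  seg 4: down by d2 = 9/2 → (2893/120, -641/8)
  seg 5: up by d5 = 7/4 → (2893/120, -627/8)
  seg 6: up by d1 = 20 → (2893/120, -467/8)
  seg 7: up by d13 = -605/8 → (2893/120, -134)
  seg 8: left by d10 = -605/24 → (2959/60, -134)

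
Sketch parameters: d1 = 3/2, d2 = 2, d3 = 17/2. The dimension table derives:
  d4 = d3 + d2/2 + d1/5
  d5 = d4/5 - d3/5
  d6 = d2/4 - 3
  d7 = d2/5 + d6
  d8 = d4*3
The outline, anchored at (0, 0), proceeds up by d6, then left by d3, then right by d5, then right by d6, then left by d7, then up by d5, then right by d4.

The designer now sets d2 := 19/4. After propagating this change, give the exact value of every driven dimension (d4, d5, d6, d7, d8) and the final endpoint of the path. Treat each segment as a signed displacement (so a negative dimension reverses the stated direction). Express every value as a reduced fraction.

d4 = 447/40
d5 = 107/200
d6 = -29/16
d7 = -69/80
d8 = 1341/40
endpoint = (113/50, -511/400)

Apply edit: d2 := 19/4
  d4 = d3 + d2/2 + d1/5 = 447/40
  d5 = d4/5 - d3/5 = 107/200
  d6 = d2/4 - 3 = -29/16
  d7 = d2/5 + d6 = -69/80
  d8 = d4*3 = 1341/40
Walk from origin (0, 0):
  seg 1: up by d6 = -29/16 → (0, -29/16)
  seg 2: left by d3 = 17/2 → (-17/2, -29/16)
  seg 3: right by d5 = 107/200 → (-1593/200, -29/16)
  seg 4: right by d6 = -29/16 → (-3911/400, -29/16)
  seg 5: left by d7 = -69/80 → (-1783/200, -29/16)
  seg 6: up by d5 = 107/200 → (-1783/200, -511/400)
  seg 7: right by d4 = 447/40 → (113/50, -511/400)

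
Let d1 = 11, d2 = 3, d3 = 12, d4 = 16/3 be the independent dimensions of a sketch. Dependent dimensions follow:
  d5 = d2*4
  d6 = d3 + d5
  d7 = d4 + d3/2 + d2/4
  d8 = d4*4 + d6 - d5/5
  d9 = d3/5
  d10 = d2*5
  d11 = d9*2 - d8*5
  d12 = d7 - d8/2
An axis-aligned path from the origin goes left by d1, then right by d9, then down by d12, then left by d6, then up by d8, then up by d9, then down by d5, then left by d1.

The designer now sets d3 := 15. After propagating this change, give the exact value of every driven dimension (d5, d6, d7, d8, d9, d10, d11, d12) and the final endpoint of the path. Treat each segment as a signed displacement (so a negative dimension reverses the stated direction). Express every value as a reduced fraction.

d5 = 12
d6 = 27
d7 = 163/12
d8 = 689/15
d9 = 3
d10 = 15
d11 = -671/3
d12 = -563/60
endpoint = (-46, 2779/60)

Apply edit: d3 := 15
  d5 = d2*4 = 12
  d6 = d3 + d5 = 27
  d7 = d4 + d3/2 + d2/4 = 163/12
  d8 = d4*4 + d6 - d5/5 = 689/15
  d9 = d3/5 = 3
  d10 = d2*5 = 15
  d11 = d9*2 - d8*5 = -671/3
  d12 = d7 - d8/2 = -563/60
Walk from origin (0, 0):
  seg 1: left by d1 = 11 → (-11, 0)
  seg 2: right by d9 = 3 → (-8, 0)
  seg 3: down by d12 = -563/60 → (-8, 563/60)
  seg 4: left by d6 = 27 → (-35, 563/60)
  seg 5: up by d8 = 689/15 → (-35, 3319/60)
  seg 6: up by d9 = 3 → (-35, 3499/60)
  seg 7: down by d5 = 12 → (-35, 2779/60)
  seg 8: left by d1 = 11 → (-46, 2779/60)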